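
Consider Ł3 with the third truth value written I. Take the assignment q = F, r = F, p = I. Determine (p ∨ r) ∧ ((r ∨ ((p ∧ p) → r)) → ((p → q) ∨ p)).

p ∨ r = I ∨ F = I
p ∧ p = I ∧ I = I
(p ∧ p) → r = I → F = I  [min(1, 1−½+0)]
r ∨ ((p ∧ p) → r) = F ∨ I = I
p → q = I → F = I
(p → q) ∨ p = I ∨ I = I
(r ∨ ((p ∧ p) → r)) → ((p → q) ∨ p) = I → I = T
(p ∨ r) ∧ ((r ∨ ((p ∧ p) → r)) → ((p → q) ∨ p)) = I ∧ T = I

I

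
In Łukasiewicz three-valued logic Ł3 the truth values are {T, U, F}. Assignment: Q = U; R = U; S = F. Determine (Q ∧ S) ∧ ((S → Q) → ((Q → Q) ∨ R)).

F

Q ∧ S = U ∧ F = F
S → Q = F → U = T  [min(1, 1−0+½)]
Q → Q = U → U = T
(Q → Q) ∨ R = T ∨ U = T
(S → Q) → ((Q → Q) ∨ R) = T → T = T
(Q ∧ S) ∧ ((S → Q) → ((Q → Q) ∨ R)) = F ∧ T = F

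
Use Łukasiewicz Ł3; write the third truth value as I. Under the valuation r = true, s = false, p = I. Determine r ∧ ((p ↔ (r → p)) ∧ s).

r → p = true → I = I  [min(1, 1−1+½)]
p ↔ (r → p) = I ↔ I = true
(p ↔ (r → p)) ∧ s = true ∧ false = false
r ∧ ((p ↔ (r → p)) ∧ s) = true ∧ false = false

false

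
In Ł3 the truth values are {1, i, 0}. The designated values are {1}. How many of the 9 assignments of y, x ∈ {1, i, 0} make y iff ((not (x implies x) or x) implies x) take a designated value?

Designated under: (y=1, x=1); (y=1, x=i); (y=1, x=0).

3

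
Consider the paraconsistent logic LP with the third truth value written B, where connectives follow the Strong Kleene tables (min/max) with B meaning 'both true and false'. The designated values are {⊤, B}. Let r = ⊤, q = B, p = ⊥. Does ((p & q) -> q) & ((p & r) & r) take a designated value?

No

p & q = ⊥ & B = ⊥
(p & q) -> q = ⊥ -> B = ⊤
p & r = ⊥ & ⊤ = ⊥
(p & r) & r = ⊥ & ⊤ = ⊥
((p & q) -> q) & ((p & r) & r) = ⊤ & ⊥ = ⊥
⊥ ∉ {⊤, B}.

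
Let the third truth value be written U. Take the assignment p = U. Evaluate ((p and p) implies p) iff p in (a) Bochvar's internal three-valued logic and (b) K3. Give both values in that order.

U; U

In Bochvar's internal three-valued logic: p and p = U and U = U
(p and p) implies p = U implies U = U  [any arg is the third value ⇒ result is the third value]
((p and p) implies p) iff p = U iff U = U
In K3: p and p = U and U = U
(p and p) implies p = U implies U = U  [not U or U]
((p and p) implies p) iff p = U iff U = U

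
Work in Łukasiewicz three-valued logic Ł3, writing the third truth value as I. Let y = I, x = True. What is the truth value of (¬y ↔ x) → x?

True

¬y = ¬I = I
¬y ↔ x = I ↔ True = I  [1 − |½−1|]
(¬y ↔ x) → x = I → True = True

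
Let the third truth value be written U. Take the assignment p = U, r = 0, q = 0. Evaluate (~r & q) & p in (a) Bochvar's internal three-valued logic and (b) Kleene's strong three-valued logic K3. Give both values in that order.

U; 0

In Bochvar's internal three-valued logic: ~r = ~0 = 1
~r & q = 1 & 0 = 0
(~r & q) & p = 0 & U = U
In Kleene's strong three-valued logic K3: ~r = ~0 = 1
~r & q = 1 & 0 = 0
(~r & q) & p = 0 & U = 0
They differ because Bochvar's internal three-valued logic and Kleene's strong three-valued logic K3 treat U differently under the binary connectives.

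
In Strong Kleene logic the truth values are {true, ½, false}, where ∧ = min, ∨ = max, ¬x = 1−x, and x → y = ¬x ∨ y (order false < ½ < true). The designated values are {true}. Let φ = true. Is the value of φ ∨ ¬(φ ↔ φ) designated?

Yes

φ ↔ φ = true ↔ true = true
¬(φ ↔ φ) = ¬true = false
φ ∨ ¬(φ ↔ φ) = true ∨ false = true
true ∈ {true}.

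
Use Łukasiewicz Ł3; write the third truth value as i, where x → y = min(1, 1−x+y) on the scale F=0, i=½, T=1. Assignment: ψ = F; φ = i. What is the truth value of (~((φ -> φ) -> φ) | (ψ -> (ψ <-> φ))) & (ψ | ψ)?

F

φ -> φ = i -> i = T  [min(1, 1−½+½)]
(φ -> φ) -> φ = T -> i = i
~((φ -> φ) -> φ) = ~i = i
ψ <-> φ = F <-> i = i
ψ -> (ψ <-> φ) = F -> i = T
~((φ -> φ) -> φ) | (ψ -> (ψ <-> φ)) = i | T = T
ψ | ψ = F | F = F
(~((φ -> φ) -> φ) | (ψ -> (ψ <-> φ))) & (ψ | ψ) = T & F = F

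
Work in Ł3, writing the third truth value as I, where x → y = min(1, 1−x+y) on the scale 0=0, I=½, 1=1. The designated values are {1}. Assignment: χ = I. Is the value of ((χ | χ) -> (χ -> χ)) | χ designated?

χ | χ = I | I = I
χ -> χ = I -> I = 1  [min(1, 1−½+½)]
(χ | χ) -> (χ -> χ) = I -> 1 = 1
((χ | χ) -> (χ -> χ)) | χ = 1 | I = 1
1 ∈ {1}.

Yes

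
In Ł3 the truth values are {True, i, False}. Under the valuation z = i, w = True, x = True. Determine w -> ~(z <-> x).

z <-> x = i <-> True = i
~(z <-> x) = ~i = i
w -> ~(z <-> x) = True -> i = i

i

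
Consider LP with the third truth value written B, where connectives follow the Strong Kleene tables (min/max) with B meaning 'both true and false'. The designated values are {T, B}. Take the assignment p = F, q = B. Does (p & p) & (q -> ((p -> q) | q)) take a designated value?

p & p = F & F = F
p -> q = F -> B = T  [~F | B]
(p -> q) | q = T | B = T
q -> ((p -> q) | q) = B -> T = T
(p & p) & (q -> ((p -> q) | q)) = F & T = F
F ∉ {T, B}.

No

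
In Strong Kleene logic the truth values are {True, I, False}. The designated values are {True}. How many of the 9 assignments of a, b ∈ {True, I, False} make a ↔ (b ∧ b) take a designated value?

2

Designated under: (a=True, b=True); (a=False, b=False).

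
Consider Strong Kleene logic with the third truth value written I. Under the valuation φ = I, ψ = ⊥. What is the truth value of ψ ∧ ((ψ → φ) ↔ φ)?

ψ → φ = ⊥ → I = ⊤  [¬⊥ ∨ I]
(ψ → φ) ↔ φ = ⊤ ↔ I = I
ψ ∧ ((ψ → φ) ↔ φ) = ⊥ ∧ I = ⊥

⊥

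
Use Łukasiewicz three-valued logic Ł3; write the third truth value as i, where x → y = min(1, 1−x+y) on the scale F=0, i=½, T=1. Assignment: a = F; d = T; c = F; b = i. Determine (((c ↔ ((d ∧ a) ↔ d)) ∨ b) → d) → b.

i

d ∧ a = T ∧ F = F
(d ∧ a) ↔ d = F ↔ T = F
c ↔ ((d ∧ a) ↔ d) = F ↔ F = T
(c ↔ ((d ∧ a) ↔ d)) ∨ b = T ∨ i = T
((c ↔ ((d ∧ a) ↔ d)) ∨ b) → d = T → T = T
(((c ↔ ((d ∧ a) ↔ d)) ∨ b) → d) → b = T → i = i  [min(1, 1−1+½)]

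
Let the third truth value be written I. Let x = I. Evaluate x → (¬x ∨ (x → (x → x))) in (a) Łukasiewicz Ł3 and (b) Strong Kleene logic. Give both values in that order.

T; I

In Łukasiewicz Ł3: ¬x = ¬I = I
x → x = I → I = T
x → (x → x) = I → T = T
¬x ∨ (x → (x → x)) = I ∨ T = T
x → (¬x ∨ (x → (x → x))) = I → T = T
In Strong Kleene logic: ¬x = ¬I = I
x → x = I → I = I
x → (x → x) = I → I = I
¬x ∨ (x → (x → x)) = I ∨ I = I
x → (¬x ∨ (x → (x → x))) = I → I = I
They differ because Łukasiewicz Ł3 and Strong Kleene logic treat I differently under implication.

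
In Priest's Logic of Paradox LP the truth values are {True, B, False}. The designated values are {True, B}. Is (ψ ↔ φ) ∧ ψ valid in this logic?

Countermodel: ψ=True, φ=False gives False, which is not designated.

No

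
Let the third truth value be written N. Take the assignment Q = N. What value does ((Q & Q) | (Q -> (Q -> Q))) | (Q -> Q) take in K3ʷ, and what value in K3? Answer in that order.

In K3ʷ: Q & Q = N & N = N
Q -> Q = N -> N = N  [any arg is the third value ⇒ result is the third value]
Q -> (Q -> Q) = N -> N = N
(Q & Q) | (Q -> (Q -> Q)) = N | N = N
Q -> Q = N -> N = N
((Q & Q) | (Q -> (Q -> Q))) | (Q -> Q) = N | N = N
In K3: Q & Q = N & N = N
Q -> Q = N -> N = N  [~N | N]
Q -> (Q -> Q) = N -> N = N
(Q & Q) | (Q -> (Q -> Q)) = N | N = N
Q -> Q = N -> N = N
((Q & Q) | (Q -> (Q -> Q))) | (Q -> Q) = N | N = N

N; N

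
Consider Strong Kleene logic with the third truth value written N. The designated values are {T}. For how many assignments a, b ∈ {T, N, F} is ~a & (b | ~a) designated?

Designated under: (a=F, b=T); (a=F, b=N); (a=F, b=F).

3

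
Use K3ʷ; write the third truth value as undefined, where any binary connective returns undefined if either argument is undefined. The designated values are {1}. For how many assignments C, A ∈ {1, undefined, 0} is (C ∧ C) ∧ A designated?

1

Designated under: (C=1, A=1).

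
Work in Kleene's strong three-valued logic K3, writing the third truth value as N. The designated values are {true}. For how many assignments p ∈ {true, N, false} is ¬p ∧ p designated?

p=true: false ·
p=N: N ·
p=false: false ·

0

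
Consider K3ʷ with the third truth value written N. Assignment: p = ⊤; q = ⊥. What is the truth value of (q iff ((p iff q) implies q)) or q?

p iff q = ⊤ iff ⊥ = ⊥
(p iff q) implies q = ⊥ implies ⊥ = ⊤
q iff ((p iff q) implies q) = ⊥ iff ⊤ = ⊥
(q iff ((p iff q) implies q)) or q = ⊥ or ⊥ = ⊥

⊥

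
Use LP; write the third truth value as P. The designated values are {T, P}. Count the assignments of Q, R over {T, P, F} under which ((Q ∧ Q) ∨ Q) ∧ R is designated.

4

Designated under: (Q=T, R=T); (Q=T, R=P); (Q=P, R=T); (Q=P, R=P).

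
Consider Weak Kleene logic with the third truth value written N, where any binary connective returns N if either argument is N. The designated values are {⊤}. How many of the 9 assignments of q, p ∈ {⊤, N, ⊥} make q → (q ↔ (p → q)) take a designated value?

Designated under: (q=⊤, p=⊤); (q=⊤, p=⊥); (q=⊥, p=⊤); (q=⊥, p=⊥).

4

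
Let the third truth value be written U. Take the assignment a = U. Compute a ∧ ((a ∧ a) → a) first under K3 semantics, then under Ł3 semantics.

In K3: a ∧ a = U ∧ U = U
(a ∧ a) → a = U → U = U  [¬U ∨ U]
a ∧ ((a ∧ a) → a) = U ∧ U = U
In Ł3: a ∧ a = U ∧ U = U
(a ∧ a) → a = U → U = true  [min(1, 1−½+½)]
a ∧ ((a ∧ a) → a) = U ∧ true = U

U; U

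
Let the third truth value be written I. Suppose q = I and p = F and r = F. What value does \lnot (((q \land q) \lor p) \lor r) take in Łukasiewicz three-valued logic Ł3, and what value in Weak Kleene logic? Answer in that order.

I; I

In Łukasiewicz three-valued logic Ł3: q \land q = I \land I = I
(q \land q) \lor p = I \lor F = I
((q \land q) \lor p) \lor r = I \lor F = I
\lnot (((q \land q) \lor p) \lor r) = \lnot I = I
In Weak Kleene logic: q \land q = I \land I = I
(q \land q) \lor p = I \lor F = I
((q \land q) \lor p) \lor r = I \lor F = I
\lnot (((q \land q) \lor p) \lor r) = \lnot I = I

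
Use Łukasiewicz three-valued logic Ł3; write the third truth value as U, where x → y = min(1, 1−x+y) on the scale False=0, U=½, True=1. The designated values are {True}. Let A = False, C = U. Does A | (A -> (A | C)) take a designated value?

A | C = False | U = U
A -> (A | C) = False -> U = True  [min(1, 1−0+½)]
A | (A -> (A | C)) = False | True = True
True ∈ {True}.

Yes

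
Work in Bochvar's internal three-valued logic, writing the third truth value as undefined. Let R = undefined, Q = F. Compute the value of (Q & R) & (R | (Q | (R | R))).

undefined

Q & R = F & undefined = undefined
R | R = undefined | undefined = undefined
Q | (R | R) = F | undefined = undefined
R | (Q | (R | R)) = undefined | undefined = undefined
(Q & R) & (R | (Q | (R | R))) = undefined & undefined = undefined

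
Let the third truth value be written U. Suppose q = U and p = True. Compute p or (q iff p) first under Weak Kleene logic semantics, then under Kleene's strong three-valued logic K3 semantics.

U; True

In Weak Kleene logic: q iff p = U iff True = U
p or (q iff p) = True or U = U
In Kleene's strong three-valued logic K3: q iff p = U iff True = U
p or (q iff p) = True or U = True
They differ because Weak Kleene logic and Kleene's strong three-valued logic K3 treat U differently under the binary connectives.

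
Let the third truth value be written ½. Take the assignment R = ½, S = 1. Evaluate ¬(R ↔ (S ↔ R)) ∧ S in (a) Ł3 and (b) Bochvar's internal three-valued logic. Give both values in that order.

In Ł3: S ↔ R = 1 ↔ ½ = ½  [1 − |1−½|]
R ↔ (S ↔ R) = ½ ↔ ½ = 1
¬(R ↔ (S ↔ R)) = ¬1 = 0
¬(R ↔ (S ↔ R)) ∧ S = 0 ∧ 1 = 0
In Bochvar's internal three-valued logic: S ↔ R = 1 ↔ ½ = ½
R ↔ (S ↔ R) = ½ ↔ ½ = ½
¬(R ↔ (S ↔ R)) = ¬½ = ½
¬(R ↔ (S ↔ R)) ∧ S = ½ ∧ 1 = ½
They differ because Ł3 and Bochvar's internal three-valued logic treat ½ differently under the binary connectives.

0; ½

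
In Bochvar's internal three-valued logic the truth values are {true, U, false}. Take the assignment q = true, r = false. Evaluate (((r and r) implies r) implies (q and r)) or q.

true

r and r = false and false = false
(r and r) implies r = false implies false = true
q and r = true and false = false
((r and r) implies r) implies (q and r) = true implies false = false
(((r and r) implies r) implies (q and r)) or q = false or true = true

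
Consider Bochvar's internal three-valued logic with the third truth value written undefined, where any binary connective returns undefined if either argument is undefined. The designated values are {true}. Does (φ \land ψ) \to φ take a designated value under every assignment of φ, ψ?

Countermodel: φ=true, ψ=undefined gives undefined, which is not designated.

No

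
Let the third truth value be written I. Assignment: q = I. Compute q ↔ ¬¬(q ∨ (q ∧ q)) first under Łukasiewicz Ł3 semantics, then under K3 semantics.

In Łukasiewicz Ł3: q ∧ q = I ∧ I = I
q ∨ (q ∧ q) = I ∨ I = I
¬(q ∨ (q ∧ q)) = ¬I = I
¬¬(q ∨ (q ∧ q)) = ¬I = I
q ↔ ¬¬(q ∨ (q ∧ q)) = I ↔ I = ⊤
In K3: q ∧ q = I ∧ I = I
q ∨ (q ∧ q) = I ∨ I = I
¬(q ∨ (q ∧ q)) = ¬I = I
¬¬(q ∨ (q ∧ q)) = ¬I = I
q ↔ ¬¬(q ∨ (q ∧ q)) = I ↔ I = I
They differ because Łukasiewicz Ł3 and K3 treat I differently under implication.

⊤; I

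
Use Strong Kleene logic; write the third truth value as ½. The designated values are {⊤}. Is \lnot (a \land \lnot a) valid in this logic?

No

Countermodel: a=½ gives ½, which is not designated.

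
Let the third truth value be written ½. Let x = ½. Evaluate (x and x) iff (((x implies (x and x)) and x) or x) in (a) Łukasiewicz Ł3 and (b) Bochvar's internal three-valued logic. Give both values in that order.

true; ½

In Łukasiewicz Ł3: x and x = ½ and ½ = ½
x and x = ½ and ½ = ½
x implies (x and x) = ½ implies ½ = true  [min(1, 1−½+½)]
(x implies (x and x)) and x = true and ½ = ½
((x implies (x and x)) and x) or x = ½ or ½ = ½
(x and x) iff (((x implies (x and x)) and x) or x) = ½ iff ½ = true
In Bochvar's internal three-valued logic: x and x = ½ and ½ = ½
x and x = ½ and ½ = ½
x implies (x and x) = ½ implies ½ = ½  [any arg is the third value ⇒ result is the third value]
(x implies (x and x)) and x = ½ and ½ = ½
((x implies (x and x)) and x) or x = ½ or ½ = ½
(x and x) iff (((x implies (x and x)) and x) or x) = ½ iff ½ = ½
They differ because Łukasiewicz Ł3 and Bochvar's internal three-valued logic treat ½ differently under the binary connectives.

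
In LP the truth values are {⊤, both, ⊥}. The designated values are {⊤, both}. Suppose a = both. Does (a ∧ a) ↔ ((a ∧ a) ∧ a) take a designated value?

a ∧ a = both ∧ both = both
a ∧ a = both ∧ both = both
(a ∧ a) ∧ a = both ∧ both = both
(a ∧ a) ↔ ((a ∧ a) ∧ a) = both ↔ both = both
both ∈ {⊤, both}.

Yes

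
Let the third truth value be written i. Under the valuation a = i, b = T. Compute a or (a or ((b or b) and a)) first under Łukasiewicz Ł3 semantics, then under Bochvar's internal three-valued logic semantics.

i; i

In Łukasiewicz Ł3: b or b = T or T = T
(b or b) and a = T and i = i
a or ((b or b) and a) = i or i = i
a or (a or ((b or b) and a)) = i or i = i
In Bochvar's internal three-valued logic: b or b = T or T = T
(b or b) and a = T and i = i
a or ((b or b) and a) = i or i = i
a or (a or ((b or b) and a)) = i or i = i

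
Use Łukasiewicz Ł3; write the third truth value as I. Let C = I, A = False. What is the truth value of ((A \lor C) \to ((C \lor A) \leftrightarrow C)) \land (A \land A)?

False

A \lor C = False \lor I = I
C \lor A = I \lor False = I
(C \lor A) \leftrightarrow C = I \leftrightarrow I = True  [1 − |½−½|]
(A \lor C) \to ((C \lor A) \leftrightarrow C) = I \to True = True
A \land A = False \land False = False
((A \lor C) \to ((C \lor A) \leftrightarrow C)) \land (A \land A) = True \land False = False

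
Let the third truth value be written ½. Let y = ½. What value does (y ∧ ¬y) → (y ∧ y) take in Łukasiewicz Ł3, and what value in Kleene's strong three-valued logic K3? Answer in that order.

1; ½

In Łukasiewicz Ł3: ¬y = ¬½ = ½
y ∧ ¬y = ½ ∧ ½ = ½
y ∧ y = ½ ∧ ½ = ½
(y ∧ ¬y) → (y ∧ y) = ½ → ½ = 1  [min(1, 1−½+½)]
In Kleene's strong three-valued logic K3: ¬y = ¬½ = ½
y ∧ ¬y = ½ ∧ ½ = ½
y ∧ y = ½ ∧ ½ = ½
(y ∧ ¬y) → (y ∧ y) = ½ → ½ = ½
They differ because Łukasiewicz Ł3 and Kleene's strong three-valued logic K3 treat ½ differently under implication.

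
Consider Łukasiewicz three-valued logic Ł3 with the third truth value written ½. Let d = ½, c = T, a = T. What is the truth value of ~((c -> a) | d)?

F

c -> a = T -> T = T
(c -> a) | d = T | ½ = T
~((c -> a) | d) = ~T = F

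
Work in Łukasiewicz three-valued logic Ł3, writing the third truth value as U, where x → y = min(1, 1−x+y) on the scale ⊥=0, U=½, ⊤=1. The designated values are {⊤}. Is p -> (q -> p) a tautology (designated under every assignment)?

Every assignment of p, q over {⊤, U, ⊥} gives a value in {⊤}.
In particular, with p=U, q=U: p -> (q -> p) = ⊤.

Yes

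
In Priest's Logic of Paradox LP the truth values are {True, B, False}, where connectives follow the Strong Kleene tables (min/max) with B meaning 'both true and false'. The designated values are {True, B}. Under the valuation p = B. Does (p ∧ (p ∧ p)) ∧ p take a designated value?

Yes

p ∧ p = B ∧ B = B
p ∧ (p ∧ p) = B ∧ B = B
(p ∧ (p ∧ p)) ∧ p = B ∧ B = B
B ∈ {True, B}.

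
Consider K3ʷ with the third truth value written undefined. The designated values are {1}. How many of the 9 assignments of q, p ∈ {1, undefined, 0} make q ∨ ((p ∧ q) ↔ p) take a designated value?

3

Designated under: (q=1, p=1); (q=1, p=0); (q=0, p=0).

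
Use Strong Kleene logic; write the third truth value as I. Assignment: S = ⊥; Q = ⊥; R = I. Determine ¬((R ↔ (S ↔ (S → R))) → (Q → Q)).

⊥

S → R = ⊥ → I = ⊤
S ↔ (S → R) = ⊥ ↔ ⊤ = ⊥
R ↔ (S ↔ (S → R)) = I ↔ ⊥ = I
Q → Q = ⊥ → ⊥ = ⊤
(R ↔ (S ↔ (S → R))) → (Q → Q) = I → ⊤ = ⊤
¬((R ↔ (S ↔ (S → R))) → (Q → Q)) = ¬⊤ = ⊥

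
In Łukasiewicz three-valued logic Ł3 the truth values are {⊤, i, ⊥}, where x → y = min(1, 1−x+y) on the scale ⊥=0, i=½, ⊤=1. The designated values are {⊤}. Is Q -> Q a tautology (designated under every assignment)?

Yes

Every assignment of Q over {⊤, i, ⊥} gives a value in {⊤}.
In particular, with Q=i: Q -> Q = ⊤.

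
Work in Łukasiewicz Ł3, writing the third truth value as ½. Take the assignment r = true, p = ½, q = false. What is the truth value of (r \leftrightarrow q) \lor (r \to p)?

½

r \leftrightarrow q = true \leftrightarrow false = false
r \to p = true \to ½ = ½  [min(1, 1−1+½)]
(r \leftrightarrow q) \lor (r \to p) = false \lor ½ = ½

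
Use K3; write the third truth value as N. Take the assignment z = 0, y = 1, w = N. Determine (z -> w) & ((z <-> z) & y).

1

z -> w = 0 -> N = 1
z <-> z = 0 <-> 0 = 1
(z <-> z) & y = 1 & 1 = 1
(z -> w) & ((z <-> z) & y) = 1 & 1 = 1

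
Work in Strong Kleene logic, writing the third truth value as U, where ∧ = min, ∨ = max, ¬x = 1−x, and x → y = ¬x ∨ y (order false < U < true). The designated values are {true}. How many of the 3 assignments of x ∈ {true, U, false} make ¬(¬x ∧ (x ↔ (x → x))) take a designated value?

2

x=true: true ✓
x=U: U ·
x=false: true ✓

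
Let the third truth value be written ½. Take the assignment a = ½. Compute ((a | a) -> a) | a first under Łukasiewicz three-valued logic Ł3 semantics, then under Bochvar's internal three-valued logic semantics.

In Łukasiewicz three-valued logic Ł3: a | a = ½ | ½ = ½
(a | a) -> a = ½ -> ½ = ⊤  [min(1, 1−½+½)]
((a | a) -> a) | a = ⊤ | ½ = ⊤
In Bochvar's internal three-valued logic: a | a = ½ | ½ = ½
(a | a) -> a = ½ -> ½ = ½  [any arg is the third value ⇒ result is the third value]
((a | a) -> a) | a = ½ | ½ = ½
They differ because Łukasiewicz three-valued logic Ł3 and Bochvar's internal three-valued logic treat ½ differently under the binary connectives.

⊤; ½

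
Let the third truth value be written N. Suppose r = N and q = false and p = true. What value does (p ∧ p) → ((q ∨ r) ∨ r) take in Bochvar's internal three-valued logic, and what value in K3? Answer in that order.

In Bochvar's internal three-valued logic: p ∧ p = true ∧ true = true
q ∨ r = false ∨ N = N
(q ∨ r) ∨ r = N ∨ N = N
(p ∧ p) → ((q ∨ r) ∨ r) = true → N = N
In K3: p ∧ p = true ∧ true = true
q ∨ r = false ∨ N = N
(q ∨ r) ∨ r = N ∨ N = N
(p ∧ p) → ((q ∨ r) ∨ r) = true → N = N  [¬true ∨ N]

N; N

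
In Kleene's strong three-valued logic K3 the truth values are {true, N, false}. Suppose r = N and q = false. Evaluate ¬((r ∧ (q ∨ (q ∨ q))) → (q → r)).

false

q ∨ q = false ∨ false = false
q ∨ (q ∨ q) = false ∨ false = false
r ∧ (q ∨ (q ∨ q)) = N ∧ false = false
q → r = false → N = true  [¬false ∨ N]
(r ∧ (q ∨ (q ∨ q))) → (q → r) = false → true = true
¬((r ∧ (q ∨ (q ∨ q))) → (q → r)) = ¬true = false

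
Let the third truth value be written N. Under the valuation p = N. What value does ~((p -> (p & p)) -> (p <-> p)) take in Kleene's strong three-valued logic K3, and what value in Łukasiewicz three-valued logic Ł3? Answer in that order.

In Kleene's strong three-valued logic K3: p & p = N & N = N
p -> (p & p) = N -> N = N  [~N | N]
p <-> p = N <-> N = N
(p -> (p & p)) -> (p <-> p) = N -> N = N
~((p -> (p & p)) -> (p <-> p)) = ~N = N
In Łukasiewicz three-valued logic Ł3: p & p = N & N = N
p -> (p & p) = N -> N = T
p <-> p = N <-> N = T
(p -> (p & p)) -> (p <-> p) = T -> T = T
~((p -> (p & p)) -> (p <-> p)) = ~T = F
They differ because Kleene's strong three-valued logic K3 and Łukasiewicz three-valued logic Ł3 treat N differently under implication.

N; F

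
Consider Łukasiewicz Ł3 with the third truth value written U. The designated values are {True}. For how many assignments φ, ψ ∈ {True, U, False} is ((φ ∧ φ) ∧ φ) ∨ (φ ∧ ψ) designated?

3

Designated under: (φ=True, ψ=True); (φ=True, ψ=U); (φ=True, ψ=False).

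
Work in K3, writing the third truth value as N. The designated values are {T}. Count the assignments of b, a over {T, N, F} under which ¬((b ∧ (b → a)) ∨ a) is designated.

Designated under: (b=T, a=F); (b=F, a=F).

2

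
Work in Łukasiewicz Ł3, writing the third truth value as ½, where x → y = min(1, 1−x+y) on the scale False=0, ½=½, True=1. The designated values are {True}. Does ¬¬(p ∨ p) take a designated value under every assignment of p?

Countermodel: p=½ gives ½, which is not designated.

No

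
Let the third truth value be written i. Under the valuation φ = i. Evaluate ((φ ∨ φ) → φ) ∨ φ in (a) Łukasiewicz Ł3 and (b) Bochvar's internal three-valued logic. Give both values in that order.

In Łukasiewicz Ł3: φ ∨ φ = i ∨ i = i
(φ ∨ φ) → φ = i → i = ⊤
((φ ∨ φ) → φ) ∨ φ = ⊤ ∨ i = ⊤
In Bochvar's internal three-valued logic: φ ∨ φ = i ∨ i = i
(φ ∨ φ) → φ = i → i = i
((φ ∨ φ) → φ) ∨ φ = i ∨ i = i
They differ because Łukasiewicz Ł3 and Bochvar's internal three-valued logic treat i differently under the binary connectives.

⊤; i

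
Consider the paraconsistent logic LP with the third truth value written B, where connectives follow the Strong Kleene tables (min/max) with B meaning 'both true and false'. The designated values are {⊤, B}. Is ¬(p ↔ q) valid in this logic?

Countermodel: p=⊤, q=⊤ gives ⊥, which is not designated.

No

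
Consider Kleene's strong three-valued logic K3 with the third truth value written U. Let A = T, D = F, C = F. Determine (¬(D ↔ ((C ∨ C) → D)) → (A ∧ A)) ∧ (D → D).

T

C ∨ C = F ∨ F = F
(C ∨ C) → D = F → F = T
D ↔ ((C ∨ C) → D) = F ↔ T = F
¬(D ↔ ((C ∨ C) → D)) = ¬F = T
A ∧ A = T ∧ T = T
¬(D ↔ ((C ∨ C) → D)) → (A ∧ A) = T → T = T
D → D = F → F = T
(¬(D ↔ ((C ∨ C) → D)) → (A ∧ A)) ∧ (D → D) = T ∧ T = T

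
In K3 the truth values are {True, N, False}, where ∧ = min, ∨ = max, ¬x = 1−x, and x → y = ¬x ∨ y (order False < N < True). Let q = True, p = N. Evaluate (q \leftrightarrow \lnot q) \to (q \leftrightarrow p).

\lnot q = \lnot True = False
q \leftrightarrow \lnot q = True \leftrightarrow False = False
q \leftrightarrow p = True \leftrightarrow N = N
(q \leftrightarrow \lnot q) \to (q \leftrightarrow p) = False \to N = True

True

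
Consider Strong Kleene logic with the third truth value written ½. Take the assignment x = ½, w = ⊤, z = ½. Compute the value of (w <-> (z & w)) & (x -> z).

½

z & w = ½ & ⊤ = ½
w <-> (z & w) = ⊤ <-> ½ = ½
x -> z = ½ -> ½ = ½
(w <-> (z & w)) & (x -> z) = ½ & ½ = ½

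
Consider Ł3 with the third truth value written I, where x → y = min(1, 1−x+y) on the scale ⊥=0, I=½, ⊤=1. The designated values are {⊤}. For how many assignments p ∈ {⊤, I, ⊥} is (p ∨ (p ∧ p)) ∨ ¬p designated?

2

p=⊤: ⊤ ✓
p=I: I ·
p=⊥: ⊤ ✓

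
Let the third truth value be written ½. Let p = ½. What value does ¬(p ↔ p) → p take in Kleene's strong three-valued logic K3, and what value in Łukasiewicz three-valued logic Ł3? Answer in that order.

½; True

In Kleene's strong three-valued logic K3: p ↔ p = ½ ↔ ½ = ½
¬(p ↔ p) = ¬½ = ½
¬(p ↔ p) → p = ½ → ½ = ½  [¬½ ∨ ½]
In Łukasiewicz three-valued logic Ł3: p ↔ p = ½ ↔ ½ = True
¬(p ↔ p) = ¬True = False
¬(p ↔ p) → p = False → ½ = True
They differ because Kleene's strong three-valued logic K3 and Łukasiewicz three-valued logic Ł3 treat ½ differently under implication.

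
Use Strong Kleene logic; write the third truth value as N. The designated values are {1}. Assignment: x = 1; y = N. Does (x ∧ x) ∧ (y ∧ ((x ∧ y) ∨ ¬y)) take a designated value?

x ∧ x = 1 ∧ 1 = 1
x ∧ y = 1 ∧ N = N
¬y = ¬N = N
(x ∧ y) ∨ ¬y = N ∨ N = N
y ∧ ((x ∧ y) ∨ ¬y) = N ∧ N = N
(x ∧ x) ∧ (y ∧ ((x ∧ y) ∨ ¬y)) = 1 ∧ N = N
N ∉ {1}.

No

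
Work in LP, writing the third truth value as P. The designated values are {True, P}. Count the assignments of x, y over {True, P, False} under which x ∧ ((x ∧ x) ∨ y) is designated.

6

Of the 9 assignments, 6 give a value in {True, P}.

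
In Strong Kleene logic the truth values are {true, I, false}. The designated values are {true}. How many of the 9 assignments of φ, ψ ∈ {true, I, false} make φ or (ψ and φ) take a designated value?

3

Designated under: (φ=true, ψ=true); (φ=true, ψ=I); (φ=true, ψ=false).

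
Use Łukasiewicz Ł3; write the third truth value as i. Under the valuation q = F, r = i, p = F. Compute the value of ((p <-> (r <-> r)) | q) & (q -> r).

F

r <-> r = i <-> i = T
p <-> (r <-> r) = F <-> T = F
(p <-> (r <-> r)) | q = F | F = F
q -> r = F -> i = T
((p <-> (r <-> r)) | q) & (q -> r) = F & T = F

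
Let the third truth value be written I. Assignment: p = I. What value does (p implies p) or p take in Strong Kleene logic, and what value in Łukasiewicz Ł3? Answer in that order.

In Strong Kleene logic: p implies p = I implies I = I  [not I or I]
(p implies p) or p = I or I = I
In Łukasiewicz Ł3: p implies p = I implies I = true  [min(1, 1−½+½)]
(p implies p) or p = true or I = true
They differ because Strong Kleene logic and Łukasiewicz Ł3 treat I differently under implication.

I; true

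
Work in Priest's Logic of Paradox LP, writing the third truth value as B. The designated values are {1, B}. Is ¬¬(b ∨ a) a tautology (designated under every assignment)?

Countermodel: b=0, a=0 gives 0, which is not designated.

No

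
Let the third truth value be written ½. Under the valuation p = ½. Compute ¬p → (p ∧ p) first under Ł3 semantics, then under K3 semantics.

In Ł3: ¬p = ¬½ = ½
p ∧ p = ½ ∧ ½ = ½
¬p → (p ∧ p) = ½ → ½ = ⊤  [min(1, 1−½+½)]
In K3: ¬p = ¬½ = ½
p ∧ p = ½ ∧ ½ = ½
¬p → (p ∧ p) = ½ → ½ = ½
They differ because Ł3 and K3 treat ½ differently under implication.

⊤; ½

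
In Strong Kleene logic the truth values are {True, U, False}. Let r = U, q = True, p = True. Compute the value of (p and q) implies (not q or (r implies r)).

p and q = True and True = True
not q = not True = False
r implies r = U implies U = U  [not U or U]
not q or (r implies r) = False or U = U
(p and q) implies (not q or (r implies r)) = True implies U = U

U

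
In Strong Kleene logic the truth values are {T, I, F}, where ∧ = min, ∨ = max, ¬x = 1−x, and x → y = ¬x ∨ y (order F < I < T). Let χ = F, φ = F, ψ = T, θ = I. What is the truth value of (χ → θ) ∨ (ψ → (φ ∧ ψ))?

T

χ → θ = F → I = T  [¬F ∨ I]
φ ∧ ψ = F ∧ T = F
ψ → (φ ∧ ψ) = T → F = F
(χ → θ) ∨ (ψ → (φ ∧ ψ)) = T ∨ F = T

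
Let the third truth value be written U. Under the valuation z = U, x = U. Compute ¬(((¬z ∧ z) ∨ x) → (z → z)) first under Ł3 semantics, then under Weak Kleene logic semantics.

In Ł3: ¬z = ¬U = U
¬z ∧ z = U ∧ U = U
(¬z ∧ z) ∨ x = U ∨ U = U
z → z = U → U = T
((¬z ∧ z) ∨ x) → (z → z) = U → T = T
¬(((¬z ∧ z) ∨ x) → (z → z)) = ¬T = F
In Weak Kleene logic: ¬z = ¬U = U
¬z ∧ z = U ∧ U = U
(¬z ∧ z) ∨ x = U ∨ U = U
z → z = U → U = U
((¬z ∧ z) ∨ x) → (z → z) = U → U = U
¬(((¬z ∧ z) ∨ x) → (z → z)) = ¬U = U
They differ because Ł3 and Weak Kleene logic treat U differently under the binary connectives.

F; U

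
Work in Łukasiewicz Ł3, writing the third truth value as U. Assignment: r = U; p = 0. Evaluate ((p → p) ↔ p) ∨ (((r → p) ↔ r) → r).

U

p → p = 0 → 0 = 1
(p → p) ↔ p = 1 ↔ 0 = 0
r → p = U → 0 = U  [min(1, 1−½+0)]
(r → p) ↔ r = U ↔ U = 1
((r → p) ↔ r) → r = 1 → U = U
((p → p) ↔ p) ∨ (((r → p) ↔ r) → r) = 0 ∨ U = U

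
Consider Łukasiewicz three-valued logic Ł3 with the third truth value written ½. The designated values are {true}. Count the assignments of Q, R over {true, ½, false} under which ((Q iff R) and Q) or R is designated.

3

Designated under: (Q=true, R=true); (Q=½, R=true); (Q=false, R=true).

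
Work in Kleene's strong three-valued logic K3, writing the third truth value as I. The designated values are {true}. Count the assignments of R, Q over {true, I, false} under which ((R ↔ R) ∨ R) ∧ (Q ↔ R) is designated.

Designated under: (R=true, Q=true); (R=false, Q=false).

2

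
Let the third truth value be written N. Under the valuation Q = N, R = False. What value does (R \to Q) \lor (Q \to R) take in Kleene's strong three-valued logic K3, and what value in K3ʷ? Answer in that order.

True; N

In Kleene's strong three-valued logic K3: R \to Q = False \to N = True
Q \to R = N \to False = N
(R \to Q) \lor (Q \to R) = True \lor N = True
In K3ʷ: R \to Q = False \to N = N  [any arg is the third value ⇒ result is the third value]
Q \to R = N \to False = N
(R \to Q) \lor (Q \to R) = N \lor N = N
They differ because Kleene's strong three-valued logic K3 and K3ʷ treat N differently under the binary connectives.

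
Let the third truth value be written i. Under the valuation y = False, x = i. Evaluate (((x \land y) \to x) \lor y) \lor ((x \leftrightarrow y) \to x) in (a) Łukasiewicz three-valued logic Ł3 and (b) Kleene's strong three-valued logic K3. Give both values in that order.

In Łukasiewicz three-valued logic Ł3: x \land y = i \land False = False
(x \land y) \to x = False \to i = True
((x \land y) \to x) \lor y = True \lor False = True
x \leftrightarrow y = i \leftrightarrow False = i
(x \leftrightarrow y) \to x = i \to i = True
(((x \land y) \to x) \lor y) \lor ((x \leftrightarrow y) \to x) = True \lor True = True
In Kleene's strong three-valued logic K3: x \land y = i \land False = False
(x \land y) \to x = False \to i = True
((x \land y) \to x) \lor y = True \lor False = True
x \leftrightarrow y = i \leftrightarrow False = i
(x \leftrightarrow y) \to x = i \to i = i
(((x \land y) \to x) \lor y) \lor ((x \leftrightarrow y) \to x) = True \lor i = True

True; True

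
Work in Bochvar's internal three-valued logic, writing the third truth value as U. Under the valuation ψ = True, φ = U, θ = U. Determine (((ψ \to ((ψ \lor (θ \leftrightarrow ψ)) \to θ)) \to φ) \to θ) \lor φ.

θ \leftrightarrow ψ = U \leftrightarrow True = U
ψ \lor (θ \leftrightarrow ψ) = True \lor U = U
(ψ \lor (θ \leftrightarrow ψ)) \to θ = U \to U = U  [any arg is the third value ⇒ result is the third value]
ψ \to ((ψ \lor (θ \leftrightarrow ψ)) \to θ) = True \to U = U
(ψ \to ((ψ \lor (θ \leftrightarrow ψ)) \to θ)) \to φ = U \to U = U
((ψ \to ((ψ \lor (θ \leftrightarrow ψ)) \to θ)) \to φ) \to θ = U \to U = U
(((ψ \to ((ψ \lor (θ \leftrightarrow ψ)) \to θ)) \to φ) \to θ) \lor φ = U \lor U = U

U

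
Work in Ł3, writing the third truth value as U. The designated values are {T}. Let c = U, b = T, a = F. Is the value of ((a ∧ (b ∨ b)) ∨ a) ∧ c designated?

No

b ∨ b = T ∨ T = T
a ∧ (b ∨ b) = F ∧ T = F
(a ∧ (b ∨ b)) ∨ a = F ∨ F = F
((a ∧ (b ∨ b)) ∨ a) ∧ c = F ∧ U = F
F ∉ {T}.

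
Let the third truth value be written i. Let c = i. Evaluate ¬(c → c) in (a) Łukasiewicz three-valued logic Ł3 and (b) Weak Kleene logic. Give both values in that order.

⊥; i

In Łukasiewicz three-valued logic Ł3: c → c = i → i = ⊤  [min(1, 1−½+½)]
¬(c → c) = ¬⊤ = ⊥
In Weak Kleene logic: c → c = i → i = i  [any arg is the third value ⇒ result is the third value]
¬(c → c) = ¬i = i
They differ because Łukasiewicz three-valued logic Ł3 and Weak Kleene logic treat i differently under the binary connectives.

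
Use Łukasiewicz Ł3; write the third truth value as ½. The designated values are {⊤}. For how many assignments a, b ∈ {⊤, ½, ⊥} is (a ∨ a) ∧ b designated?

Designated under: (a=⊤, b=⊤).

1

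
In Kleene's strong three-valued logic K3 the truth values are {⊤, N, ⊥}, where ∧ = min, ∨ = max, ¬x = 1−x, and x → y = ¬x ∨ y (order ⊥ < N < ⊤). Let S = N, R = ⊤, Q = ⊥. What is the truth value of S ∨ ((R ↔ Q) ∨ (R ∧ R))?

R ↔ Q = ⊤ ↔ ⊥ = ⊥
R ∧ R = ⊤ ∧ ⊤ = ⊤
(R ↔ Q) ∨ (R ∧ R) = ⊥ ∨ ⊤ = ⊤
S ∨ ((R ↔ Q) ∨ (R ∧ R)) = N ∨ ⊤ = ⊤

⊤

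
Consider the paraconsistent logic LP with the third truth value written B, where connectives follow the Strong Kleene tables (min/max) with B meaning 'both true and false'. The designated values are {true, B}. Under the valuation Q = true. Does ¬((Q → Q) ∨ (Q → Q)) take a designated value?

No

Q → Q = true → true = true
Q → Q = true → true = true
(Q → Q) ∨ (Q → Q) = true ∨ true = true
¬((Q → Q) ∨ (Q → Q)) = ¬true = false
false ∉ {true, B}.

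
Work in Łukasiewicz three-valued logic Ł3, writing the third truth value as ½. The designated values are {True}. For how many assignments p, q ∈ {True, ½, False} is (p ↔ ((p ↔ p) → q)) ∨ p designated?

Of the 9 assignments, 5 give a value in {True}.

5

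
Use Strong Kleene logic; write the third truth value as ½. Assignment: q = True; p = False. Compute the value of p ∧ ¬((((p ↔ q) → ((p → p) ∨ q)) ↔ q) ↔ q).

False

p ↔ q = False ↔ True = False
p → p = False → False = True
(p → p) ∨ q = True ∨ True = True
(p ↔ q) → ((p → p) ∨ q) = False → True = True
((p ↔ q) → ((p → p) ∨ q)) ↔ q = True ↔ True = True
(((p ↔ q) → ((p → p) ∨ q)) ↔ q) ↔ q = True ↔ True = True
¬((((p ↔ q) → ((p → p) ∨ q)) ↔ q) ↔ q) = ¬True = False
p ∧ ¬((((p ↔ q) → ((p → p) ∨ q)) ↔ q) ↔ q) = False ∧ False = False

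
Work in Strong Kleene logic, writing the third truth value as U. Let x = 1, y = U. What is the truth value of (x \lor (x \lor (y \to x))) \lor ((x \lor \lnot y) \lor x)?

1

y \to x = U \to 1 = 1
x \lor (y \to x) = 1 \lor 1 = 1
x \lor (x \lor (y \to x)) = 1 \lor 1 = 1
\lnot y = \lnot U = U
x \lor \lnot y = 1 \lor U = 1
(x \lor \lnot y) \lor x = 1 \lor 1 = 1
(x \lor (x \lor (y \to x))) \lor ((x \lor \lnot y) \lor x) = 1 \lor 1 = 1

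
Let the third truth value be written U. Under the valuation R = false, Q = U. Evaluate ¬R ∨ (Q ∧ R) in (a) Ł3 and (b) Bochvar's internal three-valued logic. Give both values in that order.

true; U

In Ł3: ¬R = ¬false = true
Q ∧ R = U ∧ false = false
¬R ∨ (Q ∧ R) = true ∨ false = true
In Bochvar's internal three-valued logic: ¬R = ¬false = true
Q ∧ R = U ∧ false = U
¬R ∨ (Q ∧ R) = true ∨ U = U
They differ because Ł3 and Bochvar's internal three-valued logic treat U differently under the binary connectives.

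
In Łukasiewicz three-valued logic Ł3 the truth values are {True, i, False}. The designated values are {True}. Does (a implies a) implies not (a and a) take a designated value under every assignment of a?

No

Countermodel: a=True gives False, which is not designated.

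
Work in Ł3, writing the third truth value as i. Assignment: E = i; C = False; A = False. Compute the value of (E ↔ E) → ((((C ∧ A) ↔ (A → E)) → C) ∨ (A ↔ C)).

E ↔ E = i ↔ i = True
C ∧ A = False ∧ False = False
A → E = False → i = True
(C ∧ A) ↔ (A → E) = False ↔ True = False
((C ∧ A) ↔ (A → E)) → C = False → False = True
A ↔ C = False ↔ False = True
(((C ∧ A) ↔ (A → E)) → C) ∨ (A ↔ C) = True ∨ True = True
(E ↔ E) → ((((C ∧ A) ↔ (A → E)) → C) ∨ (A ↔ C)) = True → True = True

True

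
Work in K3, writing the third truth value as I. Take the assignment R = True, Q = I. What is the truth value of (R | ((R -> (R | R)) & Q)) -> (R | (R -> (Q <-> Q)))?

True

R | R = True | True = True
R -> (R | R) = True -> True = True
(R -> (R | R)) & Q = True & I = I
R | ((R -> (R | R)) & Q) = True | I = True
Q <-> Q = I <-> I = I
R -> (Q <-> Q) = True -> I = I  [~True | I]
R | (R -> (Q <-> Q)) = True | I = True
(R | ((R -> (R | R)) & Q)) -> (R | (R -> (Q <-> Q))) = True -> True = True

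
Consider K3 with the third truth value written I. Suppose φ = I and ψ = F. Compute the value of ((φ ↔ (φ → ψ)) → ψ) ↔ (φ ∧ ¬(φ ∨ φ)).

φ → ψ = I → F = I  [¬I ∨ F]
φ ↔ (φ → ψ) = I ↔ I = I
(φ ↔ (φ → ψ)) → ψ = I → F = I
φ ∨ φ = I ∨ I = I
¬(φ ∨ φ) = ¬I = I
φ ∧ ¬(φ ∨ φ) = I ∧ I = I
((φ ↔ (φ → ψ)) → ψ) ↔ (φ ∧ ¬(φ ∨ φ)) = I ↔ I = I

I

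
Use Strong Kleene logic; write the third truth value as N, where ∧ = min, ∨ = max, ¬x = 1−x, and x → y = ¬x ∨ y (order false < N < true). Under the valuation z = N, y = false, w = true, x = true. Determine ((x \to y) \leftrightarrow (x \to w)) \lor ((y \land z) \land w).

x \to y = true \to false = false
x \to w = true \to true = true
(x \to y) \leftrightarrow (x \to w) = false \leftrightarrow true = false
y \land z = false \land N = false
(y \land z) \land w = false \land true = false
((x \to y) \leftrightarrow (x \to w)) \lor ((y \land z) \land w) = false \lor false = false

false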